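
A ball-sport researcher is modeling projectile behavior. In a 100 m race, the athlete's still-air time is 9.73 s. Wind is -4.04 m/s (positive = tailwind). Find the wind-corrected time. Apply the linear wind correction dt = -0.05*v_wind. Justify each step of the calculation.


dt = -0.05 * v_wind = -0.05 * -4.04 = 0.202 s
t_corrected = t_still + dt = 9.73 + (0.202)
t_corrected = 9.932 s

9.932 s


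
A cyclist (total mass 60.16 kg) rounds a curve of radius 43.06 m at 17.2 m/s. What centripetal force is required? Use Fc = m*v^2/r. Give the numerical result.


Fc = m * v^2 / r
v^2 = 17.2^2 = 295.84
Fc = 60.16 * 295.84 / 43.06
Fc = 17797.7344 / 43.06 = 413.3241 N

413.3241 N


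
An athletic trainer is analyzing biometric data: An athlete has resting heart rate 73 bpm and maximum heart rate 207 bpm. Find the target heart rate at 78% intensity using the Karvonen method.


Target = HRrest + pct*(HRmax - HRrest)
Heart rate reserve = HRmax - HRrest = 207 - 73 = 134 bpm
Fraction = 78% = 0.78
Target = 73 + 0.78 * 134
Target = 73 + 104.52 = 177.52 bpm

177.52 bpm


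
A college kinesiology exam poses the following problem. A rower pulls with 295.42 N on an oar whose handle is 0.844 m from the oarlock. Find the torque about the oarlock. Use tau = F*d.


tau = F * d
tau = 295.42 * 0.844
tau = 249.3345 N*m

249.3345 N*m


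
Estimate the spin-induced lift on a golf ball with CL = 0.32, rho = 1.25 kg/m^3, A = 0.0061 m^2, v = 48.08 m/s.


FM = 0.5 * CL * rho * A * v^2
FM = 0.5 * 0.32 * 1.25 * 0.0061 * 48.08^2
v^2 = 2311.6864
FM = 0.5 * 0.32 * 1.25 * 0.0061 * 2311.6864 = 2.8203 N

2.8203 N


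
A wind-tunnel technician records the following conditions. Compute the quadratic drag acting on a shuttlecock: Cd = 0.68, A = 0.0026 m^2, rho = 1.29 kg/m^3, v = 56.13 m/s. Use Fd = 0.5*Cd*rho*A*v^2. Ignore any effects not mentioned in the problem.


Fd = 0.5 * Cd * rho * A * v^2
Fd = 0.5 * 0.68 * 1.29 * 0.0026 * 56.13^2
v^2 = 3150.5769
Fd = 0.5 * 0.68 * 1.29 * 0.0026 * 3150.5769 = 3.5928 N

3.5928 N


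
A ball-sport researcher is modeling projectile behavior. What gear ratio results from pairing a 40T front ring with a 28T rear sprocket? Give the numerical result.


GR = front_teeth / rear_teeth
GR = 40 / 28
GR = 1.4286

1.4286


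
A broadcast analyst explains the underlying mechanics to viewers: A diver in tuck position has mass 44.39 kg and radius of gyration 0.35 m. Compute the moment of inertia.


I = m * k^2
I = 44.39 * 0.35^2
I = 44.39 * 0.1225 = 5.4378 kg*m^2

5.4378 kg*m^2


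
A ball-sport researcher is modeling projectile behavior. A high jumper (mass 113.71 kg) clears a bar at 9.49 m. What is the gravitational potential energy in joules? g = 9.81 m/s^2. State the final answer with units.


PE = m * g * h
PE = 113.71 * 9.81 * 9.49
PE = 1115.4951 * 9.49 = 10586.0485 J

10586.0485 J


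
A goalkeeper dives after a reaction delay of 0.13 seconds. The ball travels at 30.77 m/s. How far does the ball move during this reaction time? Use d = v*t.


d = v * t
d = 30.77 * 0.13
d = 4.0001 m

4.0001 m


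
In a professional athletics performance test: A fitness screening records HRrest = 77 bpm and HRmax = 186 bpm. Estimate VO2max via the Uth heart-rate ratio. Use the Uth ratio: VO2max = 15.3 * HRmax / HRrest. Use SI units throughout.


VO2max = 15.3 * HRmax / HRrest
VO2max = 15.3 * 186 / 77
VO2max = 2845.8 / 77 = 36.9584 mL/kg/min

36.9584 mL/kg/min


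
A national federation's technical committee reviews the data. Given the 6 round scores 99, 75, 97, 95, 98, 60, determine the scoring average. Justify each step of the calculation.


Average = sum / n
Sum = 524
Average = 524 / 6 = 87.3333

87.3333


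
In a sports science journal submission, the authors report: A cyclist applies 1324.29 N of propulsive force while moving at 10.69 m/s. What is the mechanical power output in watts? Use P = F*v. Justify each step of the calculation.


P = F * v
P = 1324.29 * 10.69
P = 14156.6601 W

14156.6601 W


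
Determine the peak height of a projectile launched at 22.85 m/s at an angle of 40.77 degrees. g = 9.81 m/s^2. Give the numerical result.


H = (v*sin(theta))^2 / (2*g)
vy = v*sin(theta) = 22.85 * sin(40.77 deg) = 14.9216 m/s
H = vy^2 / (2*g) = 222.6542 / (2*9.81)
H = 222.6542 / 19.62 = 11.3483 m

11.3483 m


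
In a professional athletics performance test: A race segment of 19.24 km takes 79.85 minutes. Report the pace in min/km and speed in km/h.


Pace = time / distance = 79.85 min / 19.24 km = 4.1502 min/km
Speed = distance / time_in_hours = 19.24 / 1.3308 hr
Speed = 14.4571 km/h

4.1502 min/km, 14.4571 km/h


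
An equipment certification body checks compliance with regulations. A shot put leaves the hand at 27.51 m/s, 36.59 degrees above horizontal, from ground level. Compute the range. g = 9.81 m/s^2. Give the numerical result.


R = v^2 * sin(2*theta) / g
Convert angle to radians: theta = 36.59 deg = 0.6386 rad
sin(2*theta) = sin(1.2772) = 0.9572
R = 27.51^2 * 0.9572 / 9.81
R = 756.8001 * 0.9572 / 9.81 = 73.8454 m

73.8454 m


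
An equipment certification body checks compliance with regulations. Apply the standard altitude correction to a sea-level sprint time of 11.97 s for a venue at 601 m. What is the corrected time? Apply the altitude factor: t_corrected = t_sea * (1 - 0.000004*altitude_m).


Correction factor = 1 - 0.000004 * 601 = 0.997596
t_corrected = t_sea * factor = 11.97 * 0.997596
t_corrected = 11.9412 s

11.9412 s


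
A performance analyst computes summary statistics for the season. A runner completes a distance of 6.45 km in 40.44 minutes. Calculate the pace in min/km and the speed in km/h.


Pace = time / distance = 40.44 min / 6.45 km = 6.2698 min/km
Speed = distance / time_in_hours = 6.45 / 0.674 hr
Speed = 9.5697 km/h

6.2698 min/km, 9.5697 km/h


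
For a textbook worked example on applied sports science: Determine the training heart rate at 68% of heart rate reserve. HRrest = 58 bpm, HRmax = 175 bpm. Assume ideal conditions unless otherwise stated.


Target = HRrest + pct*(HRmax - HRrest)
Heart rate reserve = HRmax - HRrest = 175 - 58 = 117 bpm
Fraction = 68% = 0.68
Target = 58 + 0.68 * 117
Target = 58 + 79.56 = 137.56 bpm

137.56 bpm


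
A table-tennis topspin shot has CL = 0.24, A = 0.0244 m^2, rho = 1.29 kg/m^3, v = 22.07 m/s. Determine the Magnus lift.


FM = 0.5 * CL * rho * A * v^2
FM = 0.5 * 0.24 * 1.29 * 0.0244 * 22.07^2
v^2 = 487.0849
FM = 0.5 * 0.24 * 1.29 * 0.0244 * 487.0849 = 1.8398 N

1.8398 N


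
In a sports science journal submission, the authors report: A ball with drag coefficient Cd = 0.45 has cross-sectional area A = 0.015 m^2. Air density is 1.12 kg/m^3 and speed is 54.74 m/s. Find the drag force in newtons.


Fd = 0.5 * Cd * rho * A * v^2
Fd = 0.5 * 0.45 * 1.12 * 0.015 * 54.74^2
v^2 = 2996.4676
Fd = 0.5 * 0.45 * 1.12 * 0.015 * 2996.4676 = 11.3266 N

11.3266 N


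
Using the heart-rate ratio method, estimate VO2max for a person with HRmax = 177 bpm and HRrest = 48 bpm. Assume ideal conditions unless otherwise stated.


VO2max = 15.3 * HRmax / HRrest
VO2max = 15.3 * 177 / 48
VO2max = 2708.1 / 48 = 56.4187 mL/kg/min

56.4187 mL/kg/min


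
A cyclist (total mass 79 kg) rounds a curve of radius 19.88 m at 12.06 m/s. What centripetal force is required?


Fc = m * v^2 / r
v^2 = 12.06^2 = 145.4436
Fc = 79 * 145.4436 / 19.88
Fc = 11490.0444 / 19.88 = 577.97 N

577.97 N


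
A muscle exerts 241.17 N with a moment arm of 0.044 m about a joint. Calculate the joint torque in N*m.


tau = F * d
tau = 241.17 * 0.044
tau = 10.6115 N*m

10.6115 N*m


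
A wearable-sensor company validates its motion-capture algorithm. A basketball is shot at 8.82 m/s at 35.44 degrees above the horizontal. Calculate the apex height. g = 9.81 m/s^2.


H = (v*sin(theta))^2 / (2*g)
vy = v*sin(theta) = 8.82 * sin(35.44 deg) = 5.1143 m/s
H = vy^2 / (2*g) = 26.1558 / (2*9.81)
H = 26.1558 / 19.62 = 1.3331 m

1.3331 m


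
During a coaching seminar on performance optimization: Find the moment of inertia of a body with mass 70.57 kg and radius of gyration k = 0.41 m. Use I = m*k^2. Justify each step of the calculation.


I = m * k^2
I = 70.57 * 0.41^2
I = 70.57 * 0.1681 = 11.8628 kg*m^2

11.8628 kg*m^2


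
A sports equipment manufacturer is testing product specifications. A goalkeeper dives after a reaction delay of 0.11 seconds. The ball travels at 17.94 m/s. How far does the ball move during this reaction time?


d = v * t
d = 17.94 * 0.11
d = 1.9734 m

1.9734 m


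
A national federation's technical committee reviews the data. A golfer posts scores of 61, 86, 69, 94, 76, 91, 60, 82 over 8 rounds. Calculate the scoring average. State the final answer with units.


Average = sum / n
Sum = 619
Average = 619 / 8 = 77.375

77.375


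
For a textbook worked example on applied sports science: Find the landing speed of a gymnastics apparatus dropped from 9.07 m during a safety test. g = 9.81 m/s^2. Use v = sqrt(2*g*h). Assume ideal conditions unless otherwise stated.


v = sqrt(2 * g * h)
v = sqrt(2 * 9.81 * 9.07)
v = sqrt(177.9534) = 13.3399 m/s

13.3399 m/s


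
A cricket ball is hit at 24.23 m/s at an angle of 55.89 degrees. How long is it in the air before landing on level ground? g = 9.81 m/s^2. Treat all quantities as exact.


T = 2*v*sin(theta)/g
sin(theta) = sin(55.89 deg) = 0.828
T = 2*24.23*0.828 / 9.81
T = 40.1231 / 9.81 = 4.09 s

4.09 s


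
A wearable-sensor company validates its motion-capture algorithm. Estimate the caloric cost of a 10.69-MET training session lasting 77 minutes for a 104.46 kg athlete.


kcal = MET * mass * time_hr
Convert time: 77 min = 1.2833 hr
kcal = 10.69 * 104.46 * 1.2833
kcal = 1433.0693 kcal

1433.0693 kcal


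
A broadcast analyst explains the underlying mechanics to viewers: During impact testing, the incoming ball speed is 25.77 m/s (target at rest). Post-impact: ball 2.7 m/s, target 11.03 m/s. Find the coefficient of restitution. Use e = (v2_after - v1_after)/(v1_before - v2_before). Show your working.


e = (v2_after - v1_after) / (v1_before - v2_before)
Numerator = 11.03 - 2.7 = 8.33
Denominator = 25.77 - 0 = 25.77
e = 8.33 / 25.77 = 0.3232

0.3232


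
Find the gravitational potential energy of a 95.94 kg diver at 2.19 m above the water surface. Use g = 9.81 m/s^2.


PE = m * g * h
PE = 95.94 * 9.81 * 2.19
PE = 941.1714 * 2.19 = 2061.1654 J

2061.1654 J


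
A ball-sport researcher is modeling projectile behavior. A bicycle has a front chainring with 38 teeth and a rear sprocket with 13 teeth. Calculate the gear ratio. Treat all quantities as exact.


GR = front_teeth / rear_teeth
GR = 38 / 13
GR = 2.9231

2.9231


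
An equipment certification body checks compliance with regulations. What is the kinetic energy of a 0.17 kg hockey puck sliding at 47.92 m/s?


KE = 0.5 * m * v^2
KE = 0.5 * 0.17 * 47.92^2
KE = 0.5 * 0.17 * 2296.3264 = 195.1877 J

195.1877 J


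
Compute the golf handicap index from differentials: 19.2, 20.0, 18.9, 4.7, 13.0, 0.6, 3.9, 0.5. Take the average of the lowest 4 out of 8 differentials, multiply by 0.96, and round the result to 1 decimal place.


All differentials: 19.2, 20.0, 18.9, 4.7, 13.0, 0.6, 3.9, 0.5
Sorted: 0.5, 0.6, 3.9, 4.7, 13.0, 18.9, 19.2, 20.0
Best 4: 0.5, 0.6, 3.9, 4.7
Average of best = 9.7 / 4 = 2.425
Raw index = 2.425 * 0.96 = 2.328
Handicap index = round(2.328, 1) = 2.3

2.3


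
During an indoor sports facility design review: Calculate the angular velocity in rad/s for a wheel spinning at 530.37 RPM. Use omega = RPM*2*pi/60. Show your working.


omega = RPM * 2 * pi / 60
omega = 530.37 * 2 * 3.14159 / 60
omega = 3332.413 / 60 = 55.5402 rad/s

55.5402 rad/s


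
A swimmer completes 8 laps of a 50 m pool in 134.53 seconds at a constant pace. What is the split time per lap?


Split time = total_time / n_laps = 134.53 / 8
Split time = 16.8163 s per lap

16.8163 s


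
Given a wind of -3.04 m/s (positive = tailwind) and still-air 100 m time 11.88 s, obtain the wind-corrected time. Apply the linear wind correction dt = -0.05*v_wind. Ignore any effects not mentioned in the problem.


dt = -0.05 * v_wind = -0.05 * -3.04 = 0.152 s
t_corrected = t_still + dt = 11.88 + (0.152)
t_corrected = 12.032 s

12.032 s


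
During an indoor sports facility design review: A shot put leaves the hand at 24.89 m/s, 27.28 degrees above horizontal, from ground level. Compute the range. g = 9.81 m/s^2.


R = v^2 * sin(2*theta) / g
Convert angle to radians: theta = 27.28 deg = 0.4761 rad
sin(2*theta) = sin(0.9523) = 0.8147
R = 24.89^2 * 0.8147 / 9.81
R = 619.5121 * 0.8147 / 9.81 = 51.4506 m

51.4506 m


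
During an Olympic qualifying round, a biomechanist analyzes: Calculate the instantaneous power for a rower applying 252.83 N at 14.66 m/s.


P = F * v
P = 252.83 * 14.66
P = 3706.4878 W

3706.4878 W


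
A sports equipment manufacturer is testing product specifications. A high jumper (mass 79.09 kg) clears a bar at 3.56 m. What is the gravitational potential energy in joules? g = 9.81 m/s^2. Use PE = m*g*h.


PE = m * g * h
PE = 79.09 * 9.81 * 3.56
PE = 775.8729 * 3.56 = 2762.1075 J

2762.1075 J


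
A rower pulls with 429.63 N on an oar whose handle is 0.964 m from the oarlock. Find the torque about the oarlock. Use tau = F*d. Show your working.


tau = F * d
tau = 429.63 * 0.964
tau = 414.1633 N*m

414.1633 N*m


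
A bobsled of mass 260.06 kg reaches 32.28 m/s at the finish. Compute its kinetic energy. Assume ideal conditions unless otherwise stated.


KE = 0.5 * m * v^2
KE = 0.5 * 260.06 * 32.28^2
KE = 0.5 * 260.06 * 1041.9984 = 135491.052 J

135491.052 J


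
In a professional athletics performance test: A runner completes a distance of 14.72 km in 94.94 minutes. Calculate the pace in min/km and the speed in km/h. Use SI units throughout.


Pace = time / distance = 94.94 min / 14.72 km = 6.4497 min/km
Speed = distance / time_in_hours = 14.72 / 1.5823 hr
Speed = 9.3027 km/h

6.4497 min/km, 9.3027 km/h


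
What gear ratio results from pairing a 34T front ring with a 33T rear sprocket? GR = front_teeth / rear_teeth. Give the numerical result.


GR = front_teeth / rear_teeth
GR = 34 / 33
GR = 1.0303

1.0303


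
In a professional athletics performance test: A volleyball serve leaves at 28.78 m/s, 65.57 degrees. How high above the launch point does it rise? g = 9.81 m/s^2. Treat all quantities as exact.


H = (v*sin(theta))^2 / (2*g)
vy = v*sin(theta) = 28.78 * sin(65.57 deg) = 26.2032 m/s
H = vy^2 / (2*g) = 686.6102 / (2*9.81)
H = 686.6102 / 19.62 = 34.9954 m

34.9954 m


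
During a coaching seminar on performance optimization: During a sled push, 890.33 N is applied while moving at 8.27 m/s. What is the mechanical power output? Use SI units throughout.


P = F * v
P = 890.33 * 8.27
P = 7363.0291 W

7363.0291 W


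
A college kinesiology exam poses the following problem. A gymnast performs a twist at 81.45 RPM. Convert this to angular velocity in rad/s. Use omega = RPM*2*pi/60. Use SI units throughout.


omega = RPM * 2 * pi / 60
omega = 81.45 * 2 * 3.14159 / 60
omega = 511.7654 / 60 = 8.5294 rad/s

8.5294 rad/s


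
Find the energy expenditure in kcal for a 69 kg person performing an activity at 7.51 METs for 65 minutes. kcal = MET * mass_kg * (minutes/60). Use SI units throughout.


kcal = MET * mass * time_hr
Convert time: 65 min = 1.0833 hr
kcal = 7.51 * 69 * 1.0833
kcal = 561.3725 kcal

561.3725 kcal


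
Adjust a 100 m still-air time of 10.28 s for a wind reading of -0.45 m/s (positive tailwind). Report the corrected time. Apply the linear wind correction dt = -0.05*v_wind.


dt = -0.05 * v_wind = -0.05 * -0.45 = 0.0225 s
t_corrected = t_still + dt = 10.28 + (0.0225)
t_corrected = 10.3025 s

10.3025 s


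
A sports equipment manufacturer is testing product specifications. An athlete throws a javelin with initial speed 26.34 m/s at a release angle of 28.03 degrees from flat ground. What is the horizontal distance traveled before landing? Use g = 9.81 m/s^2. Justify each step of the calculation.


R = v^2 * sin(2*theta) / g
Convert angle to radians: theta = 28.03 deg = 0.4892 rad
sin(2*theta) = sin(0.9784) = 0.8296
R = 26.34^2 * 0.8296 / 9.81
R = 693.7956 * 0.8296 / 9.81 = 58.6737 m

58.6737 m


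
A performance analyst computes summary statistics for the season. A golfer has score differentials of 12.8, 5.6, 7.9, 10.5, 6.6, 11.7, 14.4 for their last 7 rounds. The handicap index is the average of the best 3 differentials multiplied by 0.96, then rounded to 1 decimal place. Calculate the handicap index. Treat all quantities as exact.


All differentials: 12.8, 5.6, 7.9, 10.5, 6.6, 11.7, 14.4
Sorted: 5.6, 6.6, 7.9, 10.5, 11.7, 12.8, 14.4
Best 3: 5.6, 6.6, 7.9
Average of best = 20.1 / 3 = 6.7
Raw index = 6.7 * 0.96 = 6.432
Handicap index = round(6.432, 1) = 6.4

6.4


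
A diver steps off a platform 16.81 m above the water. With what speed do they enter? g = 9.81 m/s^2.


v = sqrt(2 * g * h)
v = sqrt(2 * 9.81 * 16.81)
v = sqrt(329.8122) = 18.1607 m/s

18.1607 m/s


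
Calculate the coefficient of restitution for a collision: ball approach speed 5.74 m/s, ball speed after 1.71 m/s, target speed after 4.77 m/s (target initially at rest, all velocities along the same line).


e = (v2_after - v1_after) / (v1_before - v2_before)
Numerator = 4.77 - 1.71 = 3.06
Denominator = 5.74 - 0 = 5.74
e = 3.06 / 5.74 = 0.5331

0.5331


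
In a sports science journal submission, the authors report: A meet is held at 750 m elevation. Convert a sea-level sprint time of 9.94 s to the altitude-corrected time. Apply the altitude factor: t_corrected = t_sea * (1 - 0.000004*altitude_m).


Correction factor = 1 - 0.000004 * 750 = 0.997
t_corrected = t_sea * factor = 9.94 * 0.997
t_corrected = 9.9102 s

9.9102 s


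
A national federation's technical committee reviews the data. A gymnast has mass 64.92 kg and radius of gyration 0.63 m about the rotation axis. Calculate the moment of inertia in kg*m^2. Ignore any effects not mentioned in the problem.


I = m * k^2
I = 64.92 * 0.63^2
I = 64.92 * 0.3969 = 25.7667 kg*m^2

25.7667 kg*m^2


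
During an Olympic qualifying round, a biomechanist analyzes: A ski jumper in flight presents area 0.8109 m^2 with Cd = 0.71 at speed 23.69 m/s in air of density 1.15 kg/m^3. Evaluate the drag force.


Fd = 0.5 * Cd * rho * A * v^2
Fd = 0.5 * 0.71 * 1.15 * 0.8109 * 23.69^2
v^2 = 561.2161
Fd = 0.5 * 0.71 * 1.15 * 0.8109 * 561.2161 = 185.7905 N

185.7905 N


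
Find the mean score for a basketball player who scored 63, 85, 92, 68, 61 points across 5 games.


Average = sum / n
Sum = 369
Average = 369 / 5 = 73.8

73.8


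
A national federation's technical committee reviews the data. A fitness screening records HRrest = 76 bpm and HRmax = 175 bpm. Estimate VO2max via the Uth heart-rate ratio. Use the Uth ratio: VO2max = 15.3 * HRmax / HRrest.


VO2max = 15.3 * HRmax / HRrest
VO2max = 15.3 * 175 / 76
VO2max = 2677.5 / 76 = 35.2303 mL/kg/min

35.2303 mL/kg/min


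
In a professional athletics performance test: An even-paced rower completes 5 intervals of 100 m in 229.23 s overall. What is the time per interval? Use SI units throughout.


Split time = total_time / n_laps = 229.23 / 5
Split time = 45.846 s per lap

45.846 s


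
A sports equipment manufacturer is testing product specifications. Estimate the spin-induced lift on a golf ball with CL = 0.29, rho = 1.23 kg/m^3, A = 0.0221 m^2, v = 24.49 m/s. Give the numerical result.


FM = 0.5 * CL * rho * A * v^2
FM = 0.5 * 0.29 * 1.23 * 0.0221 * 24.49^2
v^2 = 599.7601
FM = 0.5 * 0.29 * 1.23 * 0.0221 * 599.7601 = 2.364 N

2.364 N


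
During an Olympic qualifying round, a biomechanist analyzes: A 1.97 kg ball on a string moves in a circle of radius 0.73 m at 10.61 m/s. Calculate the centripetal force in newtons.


Fc = m * v^2 / r
v^2 = 10.61^2 = 112.5721
Fc = 1.97 * 112.5721 / 0.73
Fc = 221.767 / 0.73 = 303.7905 N

303.7905 N


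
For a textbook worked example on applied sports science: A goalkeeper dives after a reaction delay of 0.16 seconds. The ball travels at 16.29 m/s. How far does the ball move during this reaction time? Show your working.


d = v * t
d = 16.29 * 0.16
d = 2.6064 m

2.6064 m


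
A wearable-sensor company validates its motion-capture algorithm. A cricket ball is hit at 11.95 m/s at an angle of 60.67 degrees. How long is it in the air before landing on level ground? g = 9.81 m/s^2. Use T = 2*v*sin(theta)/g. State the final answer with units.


T = 2*v*sin(theta)/g
sin(theta) = sin(60.67 deg) = 0.8718
T = 2*11.95*0.8718 / 9.81
T = 20.8363 / 9.81 = 2.124 s

2.124 s


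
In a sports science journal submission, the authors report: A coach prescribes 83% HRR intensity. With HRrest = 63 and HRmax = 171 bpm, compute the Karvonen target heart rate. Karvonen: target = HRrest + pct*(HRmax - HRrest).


Target = HRrest + pct*(HRmax - HRrest)
Heart rate reserve = HRmax - HRrest = 171 - 63 = 108 bpm
Fraction = 83% = 0.83
Target = 63 + 0.83 * 108
Target = 63 + 89.64 = 152.64 bpm

152.64 bpm


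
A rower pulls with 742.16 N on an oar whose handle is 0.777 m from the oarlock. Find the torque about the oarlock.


tau = F * d
tau = 742.16 * 0.777
tau = 576.6583 N*m

576.6583 N*m


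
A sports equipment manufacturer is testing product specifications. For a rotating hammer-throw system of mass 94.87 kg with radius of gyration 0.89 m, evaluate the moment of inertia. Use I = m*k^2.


I = m * k^2
I = 94.87 * 0.89^2
I = 94.87 * 0.7921 = 75.1465 kg*m^2

75.1465 kg*m^2


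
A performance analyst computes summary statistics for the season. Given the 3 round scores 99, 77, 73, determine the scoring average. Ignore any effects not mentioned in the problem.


Average = sum / n
Sum = 249
Average = 249 / 3 = 83

83


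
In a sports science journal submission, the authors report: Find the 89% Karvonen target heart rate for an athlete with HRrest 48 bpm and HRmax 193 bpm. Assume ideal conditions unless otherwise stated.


Target = HRrest + pct*(HRmax - HRrest)
Heart rate reserve = HRmax - HRrest = 193 - 48 = 145 bpm
Fraction = 89% = 0.89
Target = 48 + 0.89 * 145
Target = 48 + 129.05 = 177.05 bpm

177.05 bpm


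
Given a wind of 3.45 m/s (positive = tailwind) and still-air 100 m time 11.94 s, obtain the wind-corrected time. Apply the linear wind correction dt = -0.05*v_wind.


dt = -0.05 * v_wind = -0.05 * 3.45 = -0.1725 s
t_corrected = t_still + dt = 11.94 + (-0.1725)
t_corrected = 11.7675 s

11.7675 s


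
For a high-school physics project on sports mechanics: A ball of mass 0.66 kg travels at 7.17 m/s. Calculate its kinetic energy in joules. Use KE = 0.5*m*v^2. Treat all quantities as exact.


KE = 0.5 * m * v^2
KE = 0.5 * 0.66 * 7.17^2
KE = 0.5 * 0.66 * 51.4089 = 16.9649 J

16.9649 J


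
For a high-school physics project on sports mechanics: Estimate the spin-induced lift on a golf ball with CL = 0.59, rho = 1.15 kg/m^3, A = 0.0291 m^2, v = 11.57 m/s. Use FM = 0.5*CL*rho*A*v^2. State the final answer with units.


FM = 0.5 * CL * rho * A * v^2
FM = 0.5 * 0.59 * 1.15 * 0.0291 * 11.57^2
v^2 = 133.8649
FM = 0.5 * 0.59 * 1.15 * 0.0291 * 133.8649 = 1.3215 N

1.3215 N


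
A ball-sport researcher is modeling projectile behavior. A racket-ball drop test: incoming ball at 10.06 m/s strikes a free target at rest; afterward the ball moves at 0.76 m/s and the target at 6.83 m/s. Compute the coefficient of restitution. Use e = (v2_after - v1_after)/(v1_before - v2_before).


e = (v2_after - v1_after) / (v1_before - v2_before)
Numerator = 6.83 - 0.76 = 6.07
Denominator = 10.06 - 0 = 10.06
e = 6.07 / 10.06 = 0.6034

0.6034


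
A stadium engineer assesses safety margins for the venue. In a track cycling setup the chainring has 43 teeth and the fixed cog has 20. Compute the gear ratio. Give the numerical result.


GR = front_teeth / rear_teeth
GR = 43 / 20
GR = 2.15

2.15


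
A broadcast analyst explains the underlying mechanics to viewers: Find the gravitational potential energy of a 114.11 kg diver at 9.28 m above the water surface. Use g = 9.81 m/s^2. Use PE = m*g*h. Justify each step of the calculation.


PE = m * g * h
PE = 114.11 * 9.81 * 9.28
PE = 1119.4191 * 9.28 = 10388.2092 J

10388.2092 J


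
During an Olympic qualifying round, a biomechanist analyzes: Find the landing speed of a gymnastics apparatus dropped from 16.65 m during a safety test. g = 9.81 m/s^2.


v = sqrt(2 * g * h)
v = sqrt(2 * 9.81 * 16.65)
v = sqrt(326.673) = 18.0741 m/s

18.0741 m/s


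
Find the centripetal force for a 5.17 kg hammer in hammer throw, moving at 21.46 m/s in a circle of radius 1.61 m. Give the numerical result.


Fc = m * v^2 / r
v^2 = 21.46^2 = 460.5316
Fc = 5.17 * 460.5316 / 1.61
Fc = 2380.9484 / 1.61 = 1478.8499 N

1478.8499 N


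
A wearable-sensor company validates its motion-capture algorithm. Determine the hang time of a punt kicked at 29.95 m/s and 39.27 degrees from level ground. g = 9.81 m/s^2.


T = 2*v*sin(theta)/g
sin(theta) = sin(39.27 deg) = 0.633
T = 2*29.95*0.633 / 9.81
T = 37.9152 / 9.81 = 3.865 s

3.865 s


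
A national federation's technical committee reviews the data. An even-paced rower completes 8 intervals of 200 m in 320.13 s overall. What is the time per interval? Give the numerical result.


Split time = total_time / n_laps = 320.13 / 8
Split time = 40.0162 s per lap

40.0162 s


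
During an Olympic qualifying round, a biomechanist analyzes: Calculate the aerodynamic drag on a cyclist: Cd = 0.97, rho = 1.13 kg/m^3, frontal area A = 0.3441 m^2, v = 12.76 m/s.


Fd = 0.5 * Cd * rho * A * v^2
Fd = 0.5 * 0.97 * 1.13 * 0.3441 * 12.76^2
v^2 = 162.8176
Fd = 0.5 * 0.97 * 1.13 * 0.3441 * 162.8176 = 30.7048 N

30.7048 N


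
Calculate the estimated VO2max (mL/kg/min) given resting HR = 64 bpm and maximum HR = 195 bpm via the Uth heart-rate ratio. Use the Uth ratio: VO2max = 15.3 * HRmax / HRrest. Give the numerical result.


VO2max = 15.3 * HRmax / HRrest
VO2max = 15.3 * 195 / 64
VO2max = 2983.5 / 64 = 46.6172 mL/kg/min

46.6172 mL/kg/min


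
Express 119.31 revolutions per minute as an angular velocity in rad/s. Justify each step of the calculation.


omega = RPM * 2 * pi / 60
omega = 119.31 * 2 * 3.14159 / 60
omega = 749.6468 / 60 = 12.4941 rad/s

12.4941 rad/s


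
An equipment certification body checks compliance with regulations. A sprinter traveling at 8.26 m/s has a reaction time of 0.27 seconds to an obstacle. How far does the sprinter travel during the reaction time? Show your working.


d = v * t
d = 8.26 * 0.27
d = 2.2302 m

2.2302 m


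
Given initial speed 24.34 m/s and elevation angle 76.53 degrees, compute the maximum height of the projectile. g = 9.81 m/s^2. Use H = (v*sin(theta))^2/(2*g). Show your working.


H = (v*sin(theta))^2 / (2*g)
vy = v*sin(theta) = 24.34 * sin(76.53 deg) = 23.6705 m/s
H = vy^2 / (2*g) = 560.2905 / (2*9.81)
H = 560.2905 / 19.62 = 28.5571 m

28.5571 m


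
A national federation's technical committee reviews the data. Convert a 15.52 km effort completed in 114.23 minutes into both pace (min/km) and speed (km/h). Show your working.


Pace = time / distance = 114.23 min / 15.52 km = 7.3602 min/km
Speed = distance / time_in_hours = 15.52 / 1.9038 hr
Speed = 8.152 km/h

7.3602 min/km, 8.152 km/h


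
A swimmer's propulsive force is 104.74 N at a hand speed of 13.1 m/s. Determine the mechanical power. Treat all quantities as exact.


P = F * v
P = 104.74 * 13.1
P = 1372.094 W

1372.094 W


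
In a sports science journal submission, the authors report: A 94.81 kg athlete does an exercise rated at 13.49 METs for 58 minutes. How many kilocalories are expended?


kcal = MET * mass * time_hr
Convert time: 58 min = 0.9667 hr
kcal = 13.49 * 94.81 * 0.9667
kcal = 1236.354 kcal

1236.354 kcal


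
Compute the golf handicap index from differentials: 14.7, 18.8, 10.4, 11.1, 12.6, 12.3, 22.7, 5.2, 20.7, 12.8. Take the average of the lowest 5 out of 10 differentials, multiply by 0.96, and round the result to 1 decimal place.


All differentials: 14.7, 18.8, 10.4, 11.1, 12.6, 12.3, 22.7, 5.2, 20.7, 12.8
Sorted: 5.2, 10.4, 11.1, 12.3, 12.6, 12.8, 14.7, 18.8, 20.7, 22.7
Best 5: 5.2, 10.4, 11.1, 12.3, 12.6
Average of best = 51.6 / 5 = 10.32
Raw index = 10.32 * 0.96 = 9.9072
Handicap index = round(9.9072, 1) = 9.9

9.9


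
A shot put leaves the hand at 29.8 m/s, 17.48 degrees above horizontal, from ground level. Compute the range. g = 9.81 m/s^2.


R = v^2 * sin(2*theta) / g
Convert angle to radians: theta = 17.48 deg = 0.3051 rad
sin(2*theta) = sin(0.6102) = 0.573
R = 29.8^2 * 0.573 / 9.81
R = 888.04 * 0.573 / 9.81 = 51.8706 m

51.8706 m


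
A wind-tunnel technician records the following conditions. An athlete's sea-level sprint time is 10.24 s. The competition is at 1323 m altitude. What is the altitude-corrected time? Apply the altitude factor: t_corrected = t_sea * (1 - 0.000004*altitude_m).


Correction factor = 1 - 0.000004 * 1323 = 0.994708
t_corrected = t_sea * factor = 10.24 * 0.994708
t_corrected = 10.1858 s

10.1858 s


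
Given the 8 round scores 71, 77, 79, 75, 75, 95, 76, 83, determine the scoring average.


Average = sum / n
Sum = 631
Average = 631 / 8 = 78.875

78.875


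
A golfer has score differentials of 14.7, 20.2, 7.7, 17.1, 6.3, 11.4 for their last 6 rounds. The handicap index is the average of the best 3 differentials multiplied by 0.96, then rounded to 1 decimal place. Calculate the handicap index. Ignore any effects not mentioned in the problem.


All differentials: 14.7, 20.2, 7.7, 17.1, 6.3, 11.4
Sorted: 6.3, 7.7, 11.4, 14.7, 17.1, 20.2
Best 3: 6.3, 7.7, 11.4
Average of best = 25.4 / 3 = 8.4667
Raw index = 8.4667 * 0.96 = 8.128
Handicap index = round(8.128, 1) = 8.1

8.1


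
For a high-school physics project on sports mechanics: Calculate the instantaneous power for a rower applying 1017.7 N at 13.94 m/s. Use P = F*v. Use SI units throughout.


P = F * v
P = 1017.7 * 13.94
P = 14186.738 W

14186.738 W


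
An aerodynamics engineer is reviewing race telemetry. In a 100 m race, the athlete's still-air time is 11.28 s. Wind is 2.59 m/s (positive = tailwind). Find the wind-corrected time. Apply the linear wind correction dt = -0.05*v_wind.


dt = -0.05 * v_wind = -0.05 * 2.59 = -0.1295 s
t_corrected = t_still + dt = 11.28 + (-0.1295)
t_corrected = 11.1505 s

11.1505 s


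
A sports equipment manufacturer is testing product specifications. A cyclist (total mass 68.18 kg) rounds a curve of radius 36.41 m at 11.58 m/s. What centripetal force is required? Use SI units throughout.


Fc = m * v^2 / r
v^2 = 11.58^2 = 134.0964
Fc = 68.18 * 134.0964 / 36.41
Fc = 9142.6926 / 36.41 = 251.1039 N

251.1039 N


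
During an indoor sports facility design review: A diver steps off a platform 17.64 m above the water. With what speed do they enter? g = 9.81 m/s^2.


v = sqrt(2 * g * h)
v = sqrt(2 * 9.81 * 17.64)
v = sqrt(346.0968) = 18.6037 m/s

18.6037 m/s


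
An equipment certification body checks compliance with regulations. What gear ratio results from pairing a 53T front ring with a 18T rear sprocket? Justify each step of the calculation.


GR = front_teeth / rear_teeth
GR = 53 / 18
GR = 2.9444

2.9444


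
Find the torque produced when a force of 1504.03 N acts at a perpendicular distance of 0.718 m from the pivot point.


tau = F * d
tau = 1504.03 * 0.718
tau = 1079.8935 N*m

1079.8935 N*m


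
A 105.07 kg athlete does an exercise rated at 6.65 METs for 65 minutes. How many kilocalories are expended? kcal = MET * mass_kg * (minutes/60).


kcal = MET * mass * time_hr
Convert time: 65 min = 1.0833 hr
kcal = 6.65 * 105.07 * 1.0833
kcal = 756.9418 kcal

756.9418 kcal


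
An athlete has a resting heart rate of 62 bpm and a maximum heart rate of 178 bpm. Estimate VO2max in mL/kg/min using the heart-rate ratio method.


VO2max = 15.3 * HRmax / HRrest
VO2max = 15.3 * 178 / 62
VO2max = 2723.4 / 62 = 43.9258 mL/kg/min

43.9258 mL/kg/min


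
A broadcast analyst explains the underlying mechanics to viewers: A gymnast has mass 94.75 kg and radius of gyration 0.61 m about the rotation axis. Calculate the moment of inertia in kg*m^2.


I = m * k^2
I = 94.75 * 0.61^2
I = 94.75 * 0.3721 = 35.2565 kg*m^2

35.2565 kg*m^2


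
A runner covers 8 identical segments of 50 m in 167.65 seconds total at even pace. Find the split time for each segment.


Split time = total_time / n_laps = 167.65 / 8
Split time = 20.9563 s per lap

20.9563 s


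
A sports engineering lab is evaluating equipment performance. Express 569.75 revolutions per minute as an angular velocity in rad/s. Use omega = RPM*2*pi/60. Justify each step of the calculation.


omega = RPM * 2 * pi / 60
omega = 569.75 * 2 * 3.14159 / 60
omega = 3579.8448 / 60 = 59.6641 rad/s

59.6641 rad/s


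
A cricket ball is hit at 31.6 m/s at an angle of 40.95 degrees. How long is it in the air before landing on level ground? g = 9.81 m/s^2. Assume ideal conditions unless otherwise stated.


T = 2*v*sin(theta)/g
sin(theta) = sin(40.95 deg) = 0.6554
T = 2*31.6*0.6554 / 9.81
T = 41.4213 / 9.81 = 4.2224 s

4.2224 s


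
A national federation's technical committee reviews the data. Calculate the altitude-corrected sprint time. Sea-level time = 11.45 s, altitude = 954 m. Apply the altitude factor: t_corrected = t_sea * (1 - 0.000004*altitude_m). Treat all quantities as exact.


Correction factor = 1 - 0.000004 * 954 = 0.996184
t_corrected = t_sea * factor = 11.45 * 0.996184
t_corrected = 11.4063 s

11.4063 s


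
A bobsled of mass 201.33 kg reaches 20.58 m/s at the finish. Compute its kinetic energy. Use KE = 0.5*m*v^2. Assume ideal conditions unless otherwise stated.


KE = 0.5 * m * v^2
KE = 0.5 * 201.33 * 20.58^2
KE = 0.5 * 201.33 * 423.5364 = 42635.2917 J

42635.2917 J


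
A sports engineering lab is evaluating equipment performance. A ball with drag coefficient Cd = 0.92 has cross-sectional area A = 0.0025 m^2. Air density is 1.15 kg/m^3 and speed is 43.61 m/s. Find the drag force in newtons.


Fd = 0.5 * Cd * rho * A * v^2
Fd = 0.5 * 0.92 * 1.15 * 0.0025 * 43.61^2
v^2 = 1901.8321
Fd = 0.5 * 0.92 * 1.15 * 0.0025 * 1901.8321 = 2.5152 N

2.5152 N


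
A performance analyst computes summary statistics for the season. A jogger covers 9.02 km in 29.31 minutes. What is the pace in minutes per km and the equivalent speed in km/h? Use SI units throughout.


Pace = time / distance = 29.31 min / 9.02 km = 3.2494 min/km
Speed = distance / time_in_hours = 9.02 / 0.4885 hr
Speed = 18.4647 km/h

3.2494 min/km, 18.4647 km/h


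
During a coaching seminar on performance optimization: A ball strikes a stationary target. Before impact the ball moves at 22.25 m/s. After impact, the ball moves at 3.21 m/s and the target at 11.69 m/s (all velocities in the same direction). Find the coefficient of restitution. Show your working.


e = (v2_after - v1_after) / (v1_before - v2_before)
Numerator = 11.69 - 3.21 = 8.48
Denominator = 22.25 - 0 = 22.25
e = 8.48 / 22.25 = 0.3811

0.3811


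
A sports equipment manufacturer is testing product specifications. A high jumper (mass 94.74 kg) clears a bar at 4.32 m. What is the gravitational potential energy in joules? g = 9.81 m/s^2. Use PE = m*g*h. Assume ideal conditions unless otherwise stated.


PE = m * g * h
PE = 94.74 * 9.81 * 4.32
PE = 929.3994 * 4.32 = 4015.0054 J

4015.0054 J


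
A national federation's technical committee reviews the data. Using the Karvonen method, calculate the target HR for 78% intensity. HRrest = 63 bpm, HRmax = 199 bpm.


Target = HRrest + pct*(HRmax - HRrest)
Heart rate reserve = HRmax - HRrest = 199 - 63 = 136 bpm
Fraction = 78% = 0.78
Target = 63 + 0.78 * 136
Target = 63 + 106.08 = 169.08 bpm

169.08 bpm


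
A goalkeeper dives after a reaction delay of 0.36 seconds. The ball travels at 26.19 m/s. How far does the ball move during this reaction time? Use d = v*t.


d = v * t
d = 26.19 * 0.36
d = 9.4284 m

9.4284 m


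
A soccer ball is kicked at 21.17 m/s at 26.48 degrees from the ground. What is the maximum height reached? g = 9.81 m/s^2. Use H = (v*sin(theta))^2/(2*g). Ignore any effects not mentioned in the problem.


H = (v*sin(theta))^2 / (2*g)
vy = v*sin(theta) = 21.17 * sin(26.48 deg) = 9.4394 m/s
H = vy^2 / (2*g) = 89.1022 / (2*9.81)
H = 89.1022 / 19.62 = 4.5414 m

4.5414 m


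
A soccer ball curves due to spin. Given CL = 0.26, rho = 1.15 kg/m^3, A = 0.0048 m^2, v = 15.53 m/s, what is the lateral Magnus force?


FM = 0.5 * CL * rho * A * v^2
FM = 0.5 * 0.26 * 1.15 * 0.0048 * 15.53^2
v^2 = 241.1809
FM = 0.5 * 0.26 * 1.15 * 0.0048 * 241.1809 = 0.1731 N

0.1731 N


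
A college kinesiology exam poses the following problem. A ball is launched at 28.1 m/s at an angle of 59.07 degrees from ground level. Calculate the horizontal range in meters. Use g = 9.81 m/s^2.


R = v^2 * sin(2*theta) / g
Convert angle to radians: theta = 59.07 deg = 1.031 rad
sin(2*theta) = sin(2.0619) = 0.8818
R = 28.1^2 * 0.8818 / 9.81
R = 789.61 * 0.8818 / 9.81 = 70.9762 m

70.9762 m


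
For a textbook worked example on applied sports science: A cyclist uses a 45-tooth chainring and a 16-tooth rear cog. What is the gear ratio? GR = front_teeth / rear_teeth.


GR = front_teeth / rear_teeth
GR = 45 / 16
GR = 2.8125

2.8125


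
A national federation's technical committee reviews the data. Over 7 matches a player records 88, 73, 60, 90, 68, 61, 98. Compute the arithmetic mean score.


Average = sum / n
Sum = 538
Average = 538 / 7 = 76.8571

76.8571


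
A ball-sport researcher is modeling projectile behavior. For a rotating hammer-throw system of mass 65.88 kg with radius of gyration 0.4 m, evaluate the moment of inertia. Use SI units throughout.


I = m * k^2
I = 65.88 * 0.4^2
I = 65.88 * 0.16 = 10.5408 kg*m^2

10.5408 kg*m^2


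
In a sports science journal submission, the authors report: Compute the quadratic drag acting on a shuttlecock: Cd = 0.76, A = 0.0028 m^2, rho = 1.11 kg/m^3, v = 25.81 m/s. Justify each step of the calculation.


Fd = 0.5 * Cd * rho * A * v^2
Fd = 0.5 * 0.76 * 1.11 * 0.0028 * 25.81^2
v^2 = 666.1561
Fd = 0.5 * 0.76 * 1.11 * 0.0028 * 666.1561 = 0.7868 N

0.7868 N


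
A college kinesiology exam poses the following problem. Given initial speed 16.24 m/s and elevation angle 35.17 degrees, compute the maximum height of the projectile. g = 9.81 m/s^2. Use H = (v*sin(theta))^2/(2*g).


H = (v*sin(theta))^2 / (2*g)
vy = v*sin(theta) = 16.24 * sin(35.17 deg) = 9.3543 m/s
H = vy^2 / (2*g) = 87.5031 / (2*9.81)
H = 87.5031 / 19.62 = 4.4599 m

4.4599 m


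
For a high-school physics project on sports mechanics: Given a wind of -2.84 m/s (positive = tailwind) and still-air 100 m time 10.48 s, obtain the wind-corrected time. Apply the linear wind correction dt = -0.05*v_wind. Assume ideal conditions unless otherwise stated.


dt = -0.05 * v_wind = -0.05 * -2.84 = 0.142 s
t_corrected = t_still + dt = 10.48 + (0.142)
t_corrected = 10.622 s

10.622 s


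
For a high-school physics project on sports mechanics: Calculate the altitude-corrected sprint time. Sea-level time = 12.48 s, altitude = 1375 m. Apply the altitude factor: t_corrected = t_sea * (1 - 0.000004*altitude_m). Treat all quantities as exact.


Correction factor = 1 - 0.000004 * 1375 = 0.9945
t_corrected = t_sea * factor = 12.48 * 0.9945
t_corrected = 12.4114 s

12.4114 s


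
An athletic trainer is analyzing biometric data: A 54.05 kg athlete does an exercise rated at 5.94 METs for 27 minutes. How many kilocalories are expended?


kcal = MET * mass * time_hr
Convert time: 27 min = 0.45 hr
kcal = 5.94 * 54.05 * 0.45
kcal = 144.4757 kcal

144.4757 kcal


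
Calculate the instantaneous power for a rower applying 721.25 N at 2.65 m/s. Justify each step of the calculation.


P = F * v
P = 721.25 * 2.65
P = 1911.3125 W

1911.3125 W


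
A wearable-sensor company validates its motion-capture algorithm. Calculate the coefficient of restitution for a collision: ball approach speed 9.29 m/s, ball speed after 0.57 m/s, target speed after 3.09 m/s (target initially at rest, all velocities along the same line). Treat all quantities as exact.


e = (v2_after - v1_after) / (v1_before - v2_before)
Numerator = 3.09 - 0.57 = 2.52
Denominator = 9.29 - 0 = 9.29
e = 2.52 / 9.29 = 0.2713

0.2713
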